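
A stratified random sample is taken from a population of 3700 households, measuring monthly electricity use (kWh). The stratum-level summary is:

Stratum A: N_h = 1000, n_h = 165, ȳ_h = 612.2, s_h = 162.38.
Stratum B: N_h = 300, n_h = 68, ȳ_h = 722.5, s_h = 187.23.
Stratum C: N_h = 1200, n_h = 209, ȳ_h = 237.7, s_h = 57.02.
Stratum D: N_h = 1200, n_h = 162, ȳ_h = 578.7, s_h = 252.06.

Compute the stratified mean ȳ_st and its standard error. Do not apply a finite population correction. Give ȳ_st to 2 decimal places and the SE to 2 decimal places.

ȳ_st ≈ 488.82, SE ≈ 7.61

ȳ_st = Σ W_h ȳ_h = (1000·612.2 + 300·722.5 + 1200·237.7 + 1200·578.7)/3700 = 488.81892
V̂(ȳ_st) = Σ W_h² s_h²/n_h, with W_h = N_h/N and N = 3700:
  stratum A: (1000/3700)²·162.38²/165 = 11.6729
  stratum B: (300/3700)²·187.23²/68 = 3.38907
  stratum C: (1200/3700)²·57.02²/209 = 1.63632
  stratum D: (1200/3700)²·252.06²/162 = 41.2527
V̂(ȳ_st) = 57.9509
SE(ȳ_st) = √57.9509 = 7.61255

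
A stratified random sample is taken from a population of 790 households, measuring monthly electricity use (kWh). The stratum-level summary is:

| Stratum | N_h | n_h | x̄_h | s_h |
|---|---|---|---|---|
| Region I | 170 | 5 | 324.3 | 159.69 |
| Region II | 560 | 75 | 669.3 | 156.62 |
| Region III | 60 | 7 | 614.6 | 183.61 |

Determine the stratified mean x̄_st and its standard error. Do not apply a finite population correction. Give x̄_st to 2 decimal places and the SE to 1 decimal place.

x̄_st = Σ W_h x̄_h = (170·324.3 + 560·669.3 + 60·614.6)/790 = 590.90506
V̂(x̄_st) = Σ W_h² s_h²/n_h, with W_h = N_h/N and N = 790:
  stratum Region I: (170/790)²·159.69²/5 = 236.172
  stratum Region II: (560/790)²·156.62²/75 = 164.344
  stratum Region III: (60/790)²·183.61²/7 = 27.7807
V̂(x̄_st) = 428.298
SE(x̄_st) = √428.298 = 20.6953

x̄_st ≈ 590.91, SE ≈ 20.7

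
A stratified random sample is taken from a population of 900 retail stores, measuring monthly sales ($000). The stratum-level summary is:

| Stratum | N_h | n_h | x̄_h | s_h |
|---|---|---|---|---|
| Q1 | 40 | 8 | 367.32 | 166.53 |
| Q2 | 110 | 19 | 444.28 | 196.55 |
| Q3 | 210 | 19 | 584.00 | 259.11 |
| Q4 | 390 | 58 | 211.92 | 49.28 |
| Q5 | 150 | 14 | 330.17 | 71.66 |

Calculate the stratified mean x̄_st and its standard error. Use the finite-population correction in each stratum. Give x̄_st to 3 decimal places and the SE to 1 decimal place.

x̄_st = Σ W_h x̄_h = (40·367.32 + 110·444.28 + 210·584.00 + 390·211.92 + 150·330.17)/900 = 353.75322
V̂(x̄_st) = Σ W_h² (1 − n_h/N_h) s_h²/n_h, with W_h = N_h/N and N = 900:
  stratum Q1: (40/900)²·(1 − 8/40)·166.53²/8 = 5.47797
  stratum Q2: (110/900)²·(1 − 19/110)·196.55²/19 = 25.1271
  stratum Q3: (210/900)²·(1 − 19/210)·259.11²/19 = 174.978
  stratum Q4: (390/900)²·(1 − 58/390)·49.28²/58 = 6.69316
  stratum Q5: (150/900)²·(1 − 14/150)·71.66²/14 = 9.23785
V̂(x̄_st) = 221.514
SE(x̄_st) = √221.514 = 14.8833

x̄_st ≈ 353.753, SE ≈ 14.9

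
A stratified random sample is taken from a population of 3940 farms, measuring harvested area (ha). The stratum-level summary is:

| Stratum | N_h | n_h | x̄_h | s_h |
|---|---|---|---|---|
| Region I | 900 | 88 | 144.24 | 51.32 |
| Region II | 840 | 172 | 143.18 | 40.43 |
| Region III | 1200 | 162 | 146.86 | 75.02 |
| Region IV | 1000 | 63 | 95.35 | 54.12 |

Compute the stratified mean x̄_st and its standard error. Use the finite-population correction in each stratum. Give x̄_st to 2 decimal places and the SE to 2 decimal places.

x̄_st ≈ 132.40, SE ≈ 2.71

x̄_st = Σ W_h x̄_h = (900·144.24 + 840·143.18 + 1200·146.86 + 1000·95.35)/3940 = 132.40335
V̂(x̄_st) = Σ W_h² (1 − n_h/N_h) s_h²/n_h, with W_h = N_h/N and N = 3940:
  stratum Region I: (900/3940)²·(1 − 88/900)·51.32²/88 = 1.40895
  stratum Region II: (840/3940)²·(1 − 172/840)·40.43²/172 = 0.343512
  stratum Region III: (1200/3940)²·(1 − 162/1200)·75.02²/162 = 2.78757
  stratum Region IV: (1000/3940)²·(1 − 63/1000)·54.12²/63 = 2.80622
V̂(x̄_st) = 7.34626
SE(x̄_st) = √7.34626 = 2.7104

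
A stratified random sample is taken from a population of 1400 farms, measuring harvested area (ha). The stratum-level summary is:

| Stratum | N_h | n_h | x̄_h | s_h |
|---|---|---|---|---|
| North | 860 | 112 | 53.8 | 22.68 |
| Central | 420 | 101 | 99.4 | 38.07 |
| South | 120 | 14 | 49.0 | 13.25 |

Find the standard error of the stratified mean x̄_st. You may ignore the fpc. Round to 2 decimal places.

SE(x̄_st) ≈ 1.77

V̂(x̄_st) = Σ W_h² s_h²/n_h, with W_h = N_h/N and N = 1400:
  stratum North: (860/1400)²·22.68²/112 = 1.73304
  stratum Central: (420/1400)²·38.07²/101 = 1.29148
  stratum South: (120/1400)²·13.25²/14 = 0.0921319
V̂(x̄_st) = 3.11665
SE(x̄_st) = √3.11665 = 1.7654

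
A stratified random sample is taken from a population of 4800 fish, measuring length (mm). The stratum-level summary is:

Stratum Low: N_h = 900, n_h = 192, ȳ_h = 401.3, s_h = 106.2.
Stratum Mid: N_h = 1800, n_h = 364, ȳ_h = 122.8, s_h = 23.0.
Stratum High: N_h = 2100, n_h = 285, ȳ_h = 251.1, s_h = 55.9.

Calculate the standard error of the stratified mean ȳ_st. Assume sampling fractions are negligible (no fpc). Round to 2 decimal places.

SE(ȳ_st) ≈ 2.09

V̂(ȳ_st) = Σ W_h² s_h²/n_h, with W_h = N_h/N and N = 4800:
  stratum Low: (900/4800)²·106.2²/192 = 2.06514
  stratum Mid: (1800/4800)²·23.0²/364 = 0.20437
  stratum High: (2100/4800)²·55.9²/285 = 2.09863
V̂(ȳ_st) = 4.36814
SE(ȳ_st) = √4.36814 = 2.09001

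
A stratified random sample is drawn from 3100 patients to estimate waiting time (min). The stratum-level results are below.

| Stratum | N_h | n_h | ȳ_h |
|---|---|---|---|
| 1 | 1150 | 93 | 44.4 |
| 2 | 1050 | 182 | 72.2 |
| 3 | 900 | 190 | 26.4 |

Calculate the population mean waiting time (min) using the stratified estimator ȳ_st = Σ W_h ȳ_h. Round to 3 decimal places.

N = Σ N_h = 3100. Stratum weights W_h = N_h/N.
ȳ_st = (1150·44.4 + 1050·72.2 + 900·26.4) / 3100 = 48.59032

ȳ_st ≈ 48.590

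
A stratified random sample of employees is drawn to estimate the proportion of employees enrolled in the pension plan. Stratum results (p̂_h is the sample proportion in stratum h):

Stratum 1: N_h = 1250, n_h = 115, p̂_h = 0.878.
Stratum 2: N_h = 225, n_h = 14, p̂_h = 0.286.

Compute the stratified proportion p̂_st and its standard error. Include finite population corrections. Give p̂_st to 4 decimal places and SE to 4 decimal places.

N = 1475; stratum weights W_h = N_h/N.
p̂_st = Σ W_h p̂_h = (1250·0.878 + 225·0.286)/1475 = 0.78769
V̂(p̂_st) = Σ W_h² (1 − n_h/N_h) p̂_h(1−p̂_h)/(n_h−1):
  stratum 1: (1250/1475)²·(1 − 115/1250)·0.878·0.122/114 = 0.000612733
  stratum 2: (225/1475)²·(1 − 14/225)·0.286·0.714/13 = 0.000342769
V̂(p̂_st) = 0.000955502; SE = √V̂ = 0.0309112

p̂_st ≈ 0.7877, SE ≈ 0.0309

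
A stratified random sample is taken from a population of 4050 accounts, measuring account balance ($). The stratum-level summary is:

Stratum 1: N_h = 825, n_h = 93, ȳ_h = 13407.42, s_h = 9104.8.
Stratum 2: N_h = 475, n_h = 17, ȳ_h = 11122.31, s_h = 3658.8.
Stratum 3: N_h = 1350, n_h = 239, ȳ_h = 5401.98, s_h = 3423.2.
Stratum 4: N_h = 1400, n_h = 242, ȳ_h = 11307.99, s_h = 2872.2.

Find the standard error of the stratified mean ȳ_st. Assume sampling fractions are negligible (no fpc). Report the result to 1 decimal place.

SE(ȳ_st) ≈ 239.5

V̂(ȳ_st) = Σ W_h² s_h²/n_h, with W_h = N_h/N and N = 4050:
  stratum 1: (825/4050)²·9104.8²/93 = 36987.6
  stratum 2: (475/4050)²·3658.8²/17 = 10831.9
  stratum 3: (1350/4050)²·3423.2²/239 = 5447.84
  stratum 4: (1400/4050)²·2872.2²/242 = 4073.43
V̂(ȳ_st) = 57340.8
SE(ȳ_st) = √57340.8 = 239.459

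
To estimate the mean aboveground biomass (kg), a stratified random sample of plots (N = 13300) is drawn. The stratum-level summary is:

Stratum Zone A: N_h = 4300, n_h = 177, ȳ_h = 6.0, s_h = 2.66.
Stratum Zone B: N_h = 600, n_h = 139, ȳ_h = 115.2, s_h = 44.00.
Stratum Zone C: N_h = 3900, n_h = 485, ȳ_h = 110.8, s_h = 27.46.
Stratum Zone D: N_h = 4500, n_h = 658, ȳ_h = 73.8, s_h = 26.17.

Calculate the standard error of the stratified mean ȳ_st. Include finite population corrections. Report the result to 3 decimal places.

SE(ȳ_st) ≈ 0.495

V̂(ȳ_st) = Σ W_h² (1 − n_h/N_h) s_h²/n_h, with W_h = N_h/N and N = 13300:
  stratum Zone A: (4300/13300)²·(1 − 177/4300)·2.66²/177 = 0.00400653
  stratum Zone B: (600/13300)²·(1 − 139/600)·44.00²/139 = 0.0217791
  stratum Zone C: (3900/13300)²·(1 − 485/3900)·27.46²/485 = 0.117061
  stratum Zone D: (4500/13300)²·(1 − 658/4500)·26.17²/658 = 0.10173
V̂(ȳ_st) = 0.244576
SE(ȳ_st) = √0.244576 = 0.494546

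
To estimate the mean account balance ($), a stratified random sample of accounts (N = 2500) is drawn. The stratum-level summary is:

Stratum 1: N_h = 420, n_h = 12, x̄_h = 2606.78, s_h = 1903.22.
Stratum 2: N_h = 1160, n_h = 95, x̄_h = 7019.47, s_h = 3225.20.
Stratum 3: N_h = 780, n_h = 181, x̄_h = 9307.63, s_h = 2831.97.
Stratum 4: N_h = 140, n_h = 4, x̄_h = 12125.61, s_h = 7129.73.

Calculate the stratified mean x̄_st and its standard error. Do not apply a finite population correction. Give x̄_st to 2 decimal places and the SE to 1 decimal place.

x̄_st = Σ W_h x̄_h = (420·2606.78 + 1160·7019.47 + 780·9307.63 + 140·12125.61)/2500 = 7277.98784
V̂(x̄_st) = Σ W_h² s_h²/n_h, with W_h = N_h/N and N = 2500:
  stratum 1: (420/2500)²·1903.22²/12 = 8519.52
  stratum 2: (1160/2500)²·3225.20²/95 = 23573.6
  stratum 3: (780/2500)²·2831.97²/181 = 4313.28
  stratum 4: (140/2500)²·7129.73²/4 = 39853.1
V̂(x̄_st) = 76259.5
SE(x̄_st) = √76259.5 = 276.151

x̄_st ≈ 7277.99, SE ≈ 276.2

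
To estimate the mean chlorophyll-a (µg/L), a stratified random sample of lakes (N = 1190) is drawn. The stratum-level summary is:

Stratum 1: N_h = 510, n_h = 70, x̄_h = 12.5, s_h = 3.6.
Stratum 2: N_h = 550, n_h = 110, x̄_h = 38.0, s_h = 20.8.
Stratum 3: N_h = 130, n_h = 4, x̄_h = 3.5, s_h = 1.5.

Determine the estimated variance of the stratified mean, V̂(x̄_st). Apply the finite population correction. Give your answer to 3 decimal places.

V̂(x̄_st) ≈ 0.708

V̂(x̄_st) = Σ W_h² (1 − n_h/N_h) s_h²/n_h, with W_h = N_h/N and N = 1190:
  stratum 1: (510/1190)²·(1 − 70/510)·3.6²/70 = 0.0293384
  stratum 2: (550/1190)²·(1 − 110/550)·20.8²/110 = 0.672133
  stratum 3: (130/1190)²·(1 − 4/130)·1.5²/4 = 0.00650643
V̂(x̄_st) = 0.707978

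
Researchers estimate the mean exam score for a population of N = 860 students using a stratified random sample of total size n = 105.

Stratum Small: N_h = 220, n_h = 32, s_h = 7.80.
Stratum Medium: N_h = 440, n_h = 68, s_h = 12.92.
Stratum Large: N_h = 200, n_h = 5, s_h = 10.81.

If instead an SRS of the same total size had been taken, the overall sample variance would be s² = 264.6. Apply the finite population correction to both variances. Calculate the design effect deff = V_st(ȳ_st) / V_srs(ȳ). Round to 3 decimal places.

V̂(ȳ_st) = Σ W_h² (1 − n_h/N_h) s_h²/n_h, with W_h = N_h/N and N = 860:
  stratum Small: (220/860)²·(1 − 32/220)·7.80²/32 = 0.106322
  stratum Medium: (440/860)²·(1 − 68/440)·12.92²/68 = 0.543269
  stratum Large: (200/860)²·(1 − 5/200)·10.81²/5 = 1.23239
V_st = 1.88198
V_srs = (1 − 105/860)·264.6/105 = 2.21233
deff = V_st / V_srs = 1.88198/2.21233 = 0.8507

deff ≈ 0.851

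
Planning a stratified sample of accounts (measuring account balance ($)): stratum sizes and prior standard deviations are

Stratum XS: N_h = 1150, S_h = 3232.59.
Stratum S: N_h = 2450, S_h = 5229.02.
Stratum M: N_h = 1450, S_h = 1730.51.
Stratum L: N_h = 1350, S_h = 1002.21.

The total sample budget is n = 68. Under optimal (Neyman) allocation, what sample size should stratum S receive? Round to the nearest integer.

43

Neyman allocation: n_h = n · N_h S_h / Σ N_i S_i, with n = 68.
  stratum XS: N_h·S_h = 1150·3232.59 = 3717478.50
  stratum S: N_h·S_h = 2450·5229.02 = 12811099.00
  stratum M: N_h·S_h = 1450·1730.51 = 2509239.50
  stratum L: N_h·S_h = 1350·1002.21 = 1352983.50
Σ N_h S_h = 20390800.50
n for stratum S = 68·12811099.00/20390800.50 = 42.723 → 43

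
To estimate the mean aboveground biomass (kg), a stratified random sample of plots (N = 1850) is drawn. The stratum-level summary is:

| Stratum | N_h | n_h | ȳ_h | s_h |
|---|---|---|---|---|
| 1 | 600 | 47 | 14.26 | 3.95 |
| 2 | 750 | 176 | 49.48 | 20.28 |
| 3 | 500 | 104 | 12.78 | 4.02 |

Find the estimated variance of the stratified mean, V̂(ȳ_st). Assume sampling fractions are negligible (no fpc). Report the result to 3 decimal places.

V̂(ȳ_st) = Σ W_h² s_h²/n_h, with W_h = N_h/N and N = 1850:
  stratum 1: (600/1850)²·3.95²/47 = 0.0349185
  stratum 2: (750/1850)²·20.28²/176 = 0.384063
  stratum 3: (500/1850)²·4.02²/104 = 0.0113505
V̂(ȳ_st) = 0.430332

V̂(ȳ_st) ≈ 0.430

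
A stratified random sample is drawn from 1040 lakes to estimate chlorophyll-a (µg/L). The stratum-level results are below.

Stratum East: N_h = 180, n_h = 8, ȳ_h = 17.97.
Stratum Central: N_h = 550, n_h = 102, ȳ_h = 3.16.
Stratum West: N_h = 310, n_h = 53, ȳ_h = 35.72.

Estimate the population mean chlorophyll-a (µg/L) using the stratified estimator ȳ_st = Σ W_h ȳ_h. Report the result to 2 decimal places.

ȳ_st ≈ 15.43

N = Σ N_h = 1040. Stratum weights W_h = N_h/N.
ȳ_st = (180·17.97 + 550·3.16 + 310·35.72) / 1040 = 15.4287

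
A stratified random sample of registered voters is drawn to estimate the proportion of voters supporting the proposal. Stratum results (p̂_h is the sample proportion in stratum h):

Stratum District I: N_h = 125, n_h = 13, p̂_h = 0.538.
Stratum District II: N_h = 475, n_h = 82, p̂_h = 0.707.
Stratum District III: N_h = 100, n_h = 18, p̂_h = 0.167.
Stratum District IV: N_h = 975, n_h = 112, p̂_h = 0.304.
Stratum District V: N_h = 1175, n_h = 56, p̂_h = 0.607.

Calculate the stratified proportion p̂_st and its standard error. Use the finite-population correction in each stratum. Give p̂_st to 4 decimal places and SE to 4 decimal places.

N = 2850; stratum weights W_h = N_h/N.
p̂_st = Σ W_h p̂_h = (125·0.538 + 475·0.707 + 100·0.167 + 975·0.304 + 1175·0.607)/2850 = 0.50154
V̂(p̂_st) = Σ W_h² (1 − n_h/N_h) p̂_h(1−p̂_h)/(n_h−1):
  stratum District I: (125/2850)²·(1 − 13/125)·0.538·0.462/12 = 3.57011e-05
  stratum District II: (475/2850)²·(1 − 82/475)·0.707·0.293/81 = 5.87758e-05
  stratum District III: (100/2850)²·(1 − 18/100)·0.167·0.833/17 = 8.26108e-06
  stratum District IV: (975/2850)²·(1 − 112/975)·0.304·0.696/111 = 0.000197463
  stratum District V: (1175/2850)²·(1 − 56/1175)·0.607·0.393/55 = 0.000702096
V̂(p̂_st) = 0.0010023; SE = √V̂ = 0.0316591

p̂_st ≈ 0.5015, SE ≈ 0.0317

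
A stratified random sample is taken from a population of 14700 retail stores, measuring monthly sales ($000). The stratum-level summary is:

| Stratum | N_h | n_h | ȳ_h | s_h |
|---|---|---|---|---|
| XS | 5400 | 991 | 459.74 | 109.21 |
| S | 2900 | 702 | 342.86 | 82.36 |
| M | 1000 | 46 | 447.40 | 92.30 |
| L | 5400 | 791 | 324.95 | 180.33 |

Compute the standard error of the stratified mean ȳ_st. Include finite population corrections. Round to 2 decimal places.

SE(ȳ_st) ≈ 2.68

V̂(ȳ_st) = Σ W_h² (1 − n_h/N_h) s_h²/n_h, with W_h = N_h/N and N = 14700:
  stratum XS: (5400/14700)²·(1 − 991/5400)·109.21²/991 = 1.32602
  stratum S: (2900/14700)²·(1 − 702/2900)·82.36²/702 = 0.285027
  stratum M: (1000/14700)²·(1 − 46/1000)·92.30²/46 = 0.817635
  stratum L: (5400/14700)²·(1 − 791/5400)·180.33²/791 = 4.73506
V̂(ȳ_st) = 7.16374
SE(ȳ_st) = √7.16374 = 2.67652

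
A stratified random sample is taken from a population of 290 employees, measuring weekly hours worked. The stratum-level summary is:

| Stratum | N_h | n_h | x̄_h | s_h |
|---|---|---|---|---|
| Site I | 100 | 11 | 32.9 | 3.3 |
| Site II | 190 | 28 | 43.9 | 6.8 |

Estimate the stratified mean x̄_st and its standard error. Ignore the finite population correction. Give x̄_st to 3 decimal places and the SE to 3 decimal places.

x̄_st ≈ 40.107, SE ≈ 0.909

x̄_st = Σ W_h x̄_h = (100·32.9 + 190·43.9)/290 = 40.10690
V̂(x̄_st) = Σ W_h² s_h²/n_h, with W_h = N_h/N and N = 290:
  stratum Site I: (100/290)²·3.3²/11 = 0.117717
  stratum Site II: (190/290)²·6.8²/28 = 0.708877
V̂(x̄_st) = 0.826594
SE(x̄_st) = √0.826594 = 0.909172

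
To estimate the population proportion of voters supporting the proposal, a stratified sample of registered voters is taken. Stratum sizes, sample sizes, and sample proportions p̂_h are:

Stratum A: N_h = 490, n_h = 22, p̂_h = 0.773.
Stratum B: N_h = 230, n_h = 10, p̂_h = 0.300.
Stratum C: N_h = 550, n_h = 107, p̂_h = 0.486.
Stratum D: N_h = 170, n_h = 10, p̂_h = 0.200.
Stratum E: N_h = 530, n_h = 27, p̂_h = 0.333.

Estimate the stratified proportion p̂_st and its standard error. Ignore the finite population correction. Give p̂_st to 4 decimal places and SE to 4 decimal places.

N = 1970; stratum weights W_h = N_h/N.
p̂_st = Σ W_h p̂_h = (490·0.773 + 230·0.300 + 550·0.486 + 170·0.200 + 530·0.333)/1970 = 0.46983
V̂(p̂_st) = Σ W_h² p̂_h(1−p̂_h)/(n_h−1):
  stratum A: (490/1970)²·0.773·0.227/21 = 0.000516947
  stratum B: (230/1970)²·0.300·0.700/9 = 0.000318053
  stratum C: (550/1970)²·0.486·0.514/106 = 0.00018369
  stratum D: (170/1970)²·0.200·0.800/9 = 0.000132386
  stratum E: (530/1970)²·0.333·0.667/26 = 0.000618324
V̂(p̂_st) = 0.0017694; SE = √V̂ = 0.0420642

p̂_st ≈ 0.4698, SE ≈ 0.0421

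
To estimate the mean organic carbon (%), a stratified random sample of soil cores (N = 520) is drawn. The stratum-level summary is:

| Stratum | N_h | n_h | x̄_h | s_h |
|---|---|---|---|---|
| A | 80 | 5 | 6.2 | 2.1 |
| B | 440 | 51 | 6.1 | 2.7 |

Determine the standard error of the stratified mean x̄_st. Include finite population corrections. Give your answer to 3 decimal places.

SE(x̄_st) ≈ 0.332

V̂(x̄_st) = Σ W_h² (1 − n_h/N_h) s_h²/n_h, with W_h = N_h/N and N = 520:
  stratum A: (80/520)²·(1 − 5/80)·2.1²/5 = 0.019571
  stratum B: (440/520)²·(1 − 51/440)·2.7²/51 = 0.0904801
V̂(x̄_st) = 0.110051
SE(x̄_st) = √0.110051 = 0.331739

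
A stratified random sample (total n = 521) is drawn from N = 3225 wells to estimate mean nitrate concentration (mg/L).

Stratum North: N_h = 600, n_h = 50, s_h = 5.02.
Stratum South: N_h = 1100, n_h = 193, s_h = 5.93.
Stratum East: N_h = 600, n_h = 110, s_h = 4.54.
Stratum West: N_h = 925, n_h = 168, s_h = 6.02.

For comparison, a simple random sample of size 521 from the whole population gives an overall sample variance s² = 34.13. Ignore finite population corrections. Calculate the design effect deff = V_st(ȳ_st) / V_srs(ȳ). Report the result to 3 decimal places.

deff ≈ 0.960

V̂(ȳ_st) = Σ W_h² s_h²/n_h, with W_h = N_h/N and N = 3225:
  stratum North: (600/3225)²·5.02²/50 = 0.0174454
  stratum South: (1100/3225)²·5.93²/193 = 0.0211972
  stratum East: (600/3225)²·4.54²/110 = 0.00648578
  stratum West: (925/3225)²·6.02²/168 = 0.0177463
V_st = 0.0628746
V_srs = s²/n = 34.13/521 = 0.0655086
deff = V_st / V_srs = 0.0628746/0.0655086 = 0.9598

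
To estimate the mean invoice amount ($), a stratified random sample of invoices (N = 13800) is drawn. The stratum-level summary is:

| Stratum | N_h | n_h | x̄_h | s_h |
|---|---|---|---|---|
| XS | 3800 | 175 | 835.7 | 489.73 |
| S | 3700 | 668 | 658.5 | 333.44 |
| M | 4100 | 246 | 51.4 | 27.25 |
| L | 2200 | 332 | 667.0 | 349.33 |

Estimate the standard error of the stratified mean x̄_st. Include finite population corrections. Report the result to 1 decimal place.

SE(x̄_st) ≈ 10.8

V̂(x̄_st) = Σ W_h² (1 − n_h/N_h) s_h²/n_h, with W_h = N_h/N and N = 13800:
  stratum XS: (3800/13800)²·(1 − 175/3800)·489.73²/175 = 99.1308
  stratum S: (3700/13800)²·(1 − 668/3700)·333.44²/668 = 9.80464
  stratum M: (4100/13800)²·(1 − 246/4100)·27.25²/246 = 0.250458
  stratum L: (2200/13800)²·(1 − 332/2200)·349.33²/332 = 7.93186
V̂(x̄_st) = 117.118
SE(x̄_st) = √117.118 = 10.8221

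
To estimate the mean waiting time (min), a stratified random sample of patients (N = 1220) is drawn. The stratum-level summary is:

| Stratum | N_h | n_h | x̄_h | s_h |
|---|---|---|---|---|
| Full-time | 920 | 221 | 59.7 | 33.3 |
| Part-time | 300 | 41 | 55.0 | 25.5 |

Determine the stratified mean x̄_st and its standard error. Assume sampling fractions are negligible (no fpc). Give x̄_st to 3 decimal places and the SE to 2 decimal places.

x̄_st ≈ 58.544, SE ≈ 1.95

x̄_st = Σ W_h x̄_h = (920·59.7 + 300·55.0)/1220 = 58.54426
V̂(x̄_st) = Σ W_h² s_h²/n_h, with W_h = N_h/N and N = 1220:
  stratum Full-time: (920/1220)²·33.3²/221 = 2.85333
  stratum Part-time: (300/1220)²·25.5²/41 = 0.959002
V̂(x̄_st) = 3.81233
SE(x̄_st) = √3.81233 = 1.95252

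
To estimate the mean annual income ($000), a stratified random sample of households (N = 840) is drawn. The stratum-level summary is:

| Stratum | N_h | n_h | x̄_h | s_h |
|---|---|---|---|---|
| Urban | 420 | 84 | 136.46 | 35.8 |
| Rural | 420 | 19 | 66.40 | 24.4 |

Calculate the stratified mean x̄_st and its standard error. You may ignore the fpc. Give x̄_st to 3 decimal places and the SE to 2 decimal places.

x̄_st = Σ W_h x̄_h = (420·136.46 + 420·66.40)/840 = 101.43000
V̂(x̄_st) = Σ W_h² s_h²/n_h, with W_h = N_h/N and N = 840:
  stratum Urban: (420/840)²·35.8²/84 = 3.8144
  stratum Rural: (420/840)²·24.4²/19 = 7.83368
V̂(x̄_st) = 11.6481
SE(x̄_st) = √11.6481 = 3.41293

x̄_st ≈ 101.430, SE ≈ 3.41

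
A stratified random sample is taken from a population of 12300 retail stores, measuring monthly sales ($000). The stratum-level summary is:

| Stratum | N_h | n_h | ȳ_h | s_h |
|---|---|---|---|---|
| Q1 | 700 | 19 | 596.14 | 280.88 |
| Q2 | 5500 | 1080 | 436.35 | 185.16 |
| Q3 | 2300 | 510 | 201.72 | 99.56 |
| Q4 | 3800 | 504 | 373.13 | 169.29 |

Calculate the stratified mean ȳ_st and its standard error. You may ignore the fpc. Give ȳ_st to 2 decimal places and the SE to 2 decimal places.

ȳ_st ≈ 382.04, SE ≈ 5.09

ȳ_st = Σ W_h ȳ_h = (700·596.14 + 5500·436.35 + 2300·201.72 + 3800·373.13)/12300 = 382.03846
V̂(ȳ_st) = Σ W_h² s_h²/n_h, with W_h = N_h/N and N = 12300:
  stratum Q1: (700/12300)²·280.88²/19 = 13.4485
  stratum Q2: (5500/12300)²·185.16²/1080 = 6.34725
  stratum Q3: (2300/12300)²·99.56²/510 = 0.679587
  stratum Q4: (3800/12300)²·169.29²/504 = 5.42737
V̂(ȳ_st) = 25.9027
SE(ȳ_st) = √25.9027 = 5.08947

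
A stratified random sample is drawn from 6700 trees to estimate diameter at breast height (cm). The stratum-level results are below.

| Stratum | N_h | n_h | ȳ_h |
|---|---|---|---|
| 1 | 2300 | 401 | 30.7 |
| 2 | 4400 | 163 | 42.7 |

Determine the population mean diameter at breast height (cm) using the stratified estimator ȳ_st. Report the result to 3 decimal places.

N = Σ N_h = 6700. Stratum weights W_h = N_h/N.
ȳ_st = (2300·30.7 + 4400·42.7) / 6700 = 38.58060

ȳ_st ≈ 38.581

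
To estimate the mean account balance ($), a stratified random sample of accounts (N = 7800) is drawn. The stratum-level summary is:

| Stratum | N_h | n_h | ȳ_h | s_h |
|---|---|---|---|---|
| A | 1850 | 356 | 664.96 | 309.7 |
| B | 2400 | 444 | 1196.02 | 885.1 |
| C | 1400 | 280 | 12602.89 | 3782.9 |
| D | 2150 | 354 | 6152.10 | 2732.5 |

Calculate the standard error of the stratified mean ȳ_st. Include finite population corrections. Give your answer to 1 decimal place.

V̂(ȳ_st) = Σ W_h² (1 − n_h/N_h) s_h²/n_h, with W_h = N_h/N and N = 7800:
  stratum A: (1850/7800)²·(1 − 356/1850)·309.7²/356 = 12.2396
  stratum B: (2400/7800)²·(1 − 444/2400)·885.1²/444 = 136.142
  stratum C: (1400/7800)²·(1 − 280/1400)·3782.9²/280 = 1317.19
  stratum D: (2150/7800)²·(1 − 354/2150)·2732.5²/354 = 1338.67
V̂(ȳ_st) = 2804.24
SE(ȳ_st) = √2804.24 = 52.9551

SE(ȳ_st) ≈ 53.0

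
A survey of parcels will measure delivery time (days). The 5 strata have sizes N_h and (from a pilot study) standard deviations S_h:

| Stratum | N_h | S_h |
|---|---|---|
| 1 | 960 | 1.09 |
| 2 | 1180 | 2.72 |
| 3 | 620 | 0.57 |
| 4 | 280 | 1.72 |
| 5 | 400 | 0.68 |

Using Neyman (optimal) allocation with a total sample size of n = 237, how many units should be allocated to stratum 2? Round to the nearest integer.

Neyman allocation: n_h = n · N_h S_h / Σ N_i S_i, with n = 237.
  stratum 1: N_h·S_h = 960·1.09 = 1046.40
  stratum 2: N_h·S_h = 1180·2.72 = 3209.60
  stratum 3: N_h·S_h = 620·0.57 = 353.40
  stratum 4: N_h·S_h = 280·1.72 = 481.60
  stratum 5: N_h·S_h = 400·0.68 = 272.00
Σ N_h S_h = 5363.00
n for stratum 2 = 237·3209.60/5363.00 = 141.838 → 142

142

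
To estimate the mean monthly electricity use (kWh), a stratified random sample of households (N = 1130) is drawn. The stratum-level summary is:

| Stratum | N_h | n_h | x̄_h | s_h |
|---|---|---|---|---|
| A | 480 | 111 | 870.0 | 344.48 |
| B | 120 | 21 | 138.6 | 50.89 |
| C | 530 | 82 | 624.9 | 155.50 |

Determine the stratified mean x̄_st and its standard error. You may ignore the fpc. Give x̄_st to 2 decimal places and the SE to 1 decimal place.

x̄_st = Σ W_h x̄_h = (480·870.0 + 120·138.6 + 530·624.9)/1130 = 677.37080
V̂(x̄_st) = Σ W_h² s_h²/n_h, with W_h = N_h/N and N = 1130:
  stratum A: (480/1130)²·344.48²/111 = 192.899
  stratum B: (120/1130)²·50.89²/21 = 1.39076
  stratum C: (530/1130)²·155.50²/82 = 64.8697
V̂(x̄_st) = 259.16
SE(x̄_st) = √259.16 = 16.0984

x̄_st ≈ 677.37, SE ≈ 16.1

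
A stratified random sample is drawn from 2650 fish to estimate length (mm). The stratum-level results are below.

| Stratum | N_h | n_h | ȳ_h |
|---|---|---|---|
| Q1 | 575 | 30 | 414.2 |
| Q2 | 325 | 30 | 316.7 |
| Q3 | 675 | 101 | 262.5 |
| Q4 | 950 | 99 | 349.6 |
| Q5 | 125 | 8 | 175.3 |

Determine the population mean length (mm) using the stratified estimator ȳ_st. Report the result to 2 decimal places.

ȳ_st ≈ 329.17

N = Σ N_h = 2650. Stratum weights W_h = N_h/N.
ȳ_st = (575·414.2 + 325·316.7 + 675·262.5 + 950·349.6 + 125·175.3) / 2650 = 329.1745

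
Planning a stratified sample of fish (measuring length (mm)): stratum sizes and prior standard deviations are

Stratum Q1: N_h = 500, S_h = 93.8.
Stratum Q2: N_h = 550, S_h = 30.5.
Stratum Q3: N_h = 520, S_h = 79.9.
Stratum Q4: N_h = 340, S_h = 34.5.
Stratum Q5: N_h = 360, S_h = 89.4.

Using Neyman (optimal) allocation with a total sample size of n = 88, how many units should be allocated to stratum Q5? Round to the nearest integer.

19

Neyman allocation: n_h = n · N_h S_h / Σ N_i S_i, with n = 88.
  stratum Q1: N_h·S_h = 500·93.8 = 46900.00
  stratum Q2: N_h·S_h = 550·30.5 = 16775.00
  stratum Q3: N_h·S_h = 520·79.9 = 41548.00
  stratum Q4: N_h·S_h = 340·34.5 = 11730.00
  stratum Q5: N_h·S_h = 360·89.4 = 32184.00
Σ N_h S_h = 149137.00
n for stratum Q5 = 88·32184.00/149137.00 = 18.991 → 19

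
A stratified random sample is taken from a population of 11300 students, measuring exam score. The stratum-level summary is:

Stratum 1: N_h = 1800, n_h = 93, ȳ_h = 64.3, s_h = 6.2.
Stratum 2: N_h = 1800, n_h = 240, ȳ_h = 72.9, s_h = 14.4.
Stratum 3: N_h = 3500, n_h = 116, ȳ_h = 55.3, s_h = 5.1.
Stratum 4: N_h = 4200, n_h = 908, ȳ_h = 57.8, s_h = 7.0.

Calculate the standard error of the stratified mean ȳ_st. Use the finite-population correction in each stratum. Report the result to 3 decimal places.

SE(ȳ_st) ≈ 0.236

V̂(ȳ_st) = Σ W_h² (1 − n_h/N_h) s_h²/n_h, with W_h = N_h/N and N = 11300:
  stratum 1: (1800/11300)²·(1 − 93/1800)·6.2²/93 = 0.00994603
  stratum 2: (1800/11300)²·(1 − 240/1800)·14.4²/240 = 0.019
  stratum 3: (3500/11300)²·(1 − 116/3500)·5.1²/116 = 0.0207981
  stratum 4: (4200/11300)²·(1 − 908/4200)·7.0²/908 = 0.00584336
V̂(ȳ_st) = 0.0555875
SE(ȳ_st) = √0.0555875 = 0.23577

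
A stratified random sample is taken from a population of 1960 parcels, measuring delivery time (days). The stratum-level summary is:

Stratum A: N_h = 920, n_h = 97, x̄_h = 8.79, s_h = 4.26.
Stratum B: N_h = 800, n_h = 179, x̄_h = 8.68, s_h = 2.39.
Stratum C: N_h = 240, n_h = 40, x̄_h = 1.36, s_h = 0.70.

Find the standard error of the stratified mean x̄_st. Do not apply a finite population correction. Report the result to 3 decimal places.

SE(x̄_st) ≈ 0.216

V̂(x̄_st) = Σ W_h² s_h²/n_h, with W_h = N_h/N and N = 1960:
  stratum A: (920/1960)²·4.26²/97 = 0.0412203
  stratum B: (800/1960)²·2.39²/179 = 0.00531631
  stratum C: (240/1960)²·0.70²/40 = 0.000183673
V̂(x̄_st) = 0.0467203
SE(x̄_st) = √0.0467203 = 0.216149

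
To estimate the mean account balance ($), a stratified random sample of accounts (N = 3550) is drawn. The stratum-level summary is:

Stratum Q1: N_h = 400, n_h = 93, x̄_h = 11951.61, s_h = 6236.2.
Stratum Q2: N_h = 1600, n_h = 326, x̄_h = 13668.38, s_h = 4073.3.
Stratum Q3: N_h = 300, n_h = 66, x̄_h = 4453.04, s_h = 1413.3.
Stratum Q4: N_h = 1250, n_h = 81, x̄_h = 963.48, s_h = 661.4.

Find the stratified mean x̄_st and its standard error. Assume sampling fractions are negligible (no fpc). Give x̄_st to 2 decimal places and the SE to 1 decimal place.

x̄_st = Σ W_h x̄_h = (400·11951.61 + 1600·13668.38 + 300·4453.04 + 1250·963.48)/3550 = 8222.62366
V̂(x̄_st) = Σ W_h² s_h²/n_h, with W_h = N_h/N and N = 3550:
  stratum Q1: (400/3550)²·6236.2²/93 = 5309.09
  stratum Q2: (1600/3550)²·4073.3²/326 = 10338.5
  stratum Q3: (300/3550)²·1413.3²/66 = 216.128
  stratum Q4: (1250/3550)²·661.4²/81 = 669.586
V̂(x̄_st) = 16533.3
SE(x̄_st) = √16533.3 = 128.582

x̄_st ≈ 8222.62, SE ≈ 128.6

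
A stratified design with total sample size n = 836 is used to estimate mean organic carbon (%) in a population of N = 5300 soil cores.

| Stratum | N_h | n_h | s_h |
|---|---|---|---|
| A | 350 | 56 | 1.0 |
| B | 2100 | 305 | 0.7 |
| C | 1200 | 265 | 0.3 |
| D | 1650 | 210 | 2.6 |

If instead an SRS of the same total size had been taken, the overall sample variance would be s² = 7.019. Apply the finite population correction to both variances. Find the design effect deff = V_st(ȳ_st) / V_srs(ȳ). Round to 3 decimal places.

deff ≈ 0.427

V̂(ȳ_st) = Σ W_h² (1 − n_h/N_h) s_h²/n_h, with W_h = N_h/N and N = 5300:
  stratum A: (350/5300)²·(1 − 56/350)·1.0²/56 = 6.54147e-05
  stratum B: (2100/5300)²·(1 − 305/2100)·0.7²/305 = 0.00021559
  stratum C: (1200/5300)²·(1 − 265/1200)·0.3²/265 = 1.35656e-05
  stratum D: (1650/5300)²·(1 − 210/1650)·2.6²/210 = 0.00272284
V_st = 0.00301741
V_srs = (1 − 836/5300)·7.019/836 = 0.00707159
deff = V_st / V_srs = 0.00301741/0.00707159 = 0.4267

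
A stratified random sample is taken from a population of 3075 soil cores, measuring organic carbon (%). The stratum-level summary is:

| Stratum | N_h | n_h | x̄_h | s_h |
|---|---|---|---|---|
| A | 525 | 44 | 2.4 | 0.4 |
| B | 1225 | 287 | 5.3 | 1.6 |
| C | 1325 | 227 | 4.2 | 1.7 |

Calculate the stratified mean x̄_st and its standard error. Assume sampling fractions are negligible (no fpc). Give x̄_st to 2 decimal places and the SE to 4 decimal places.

x̄_st = Σ W_h x̄_h = (525·2.4 + 1225·5.3 + 1325·4.2)/3075 = 4.33089
V̂(x̄_st) = Σ W_h² s_h²/n_h, with W_h = N_h/N and N = 3075:
  stratum A: (525/3075)²·0.4²/44 = 0.000105998
  stratum B: (1225/3075)²·1.6²/287 = 0.0014156
  stratum C: (1325/3075)²·1.7²/227 = 0.00236382
V̂(x̄_st) = 0.00388541
SE(x̄_st) = √0.00388541 = 0.0623331

x̄_st ≈ 4.33, SE ≈ 0.0623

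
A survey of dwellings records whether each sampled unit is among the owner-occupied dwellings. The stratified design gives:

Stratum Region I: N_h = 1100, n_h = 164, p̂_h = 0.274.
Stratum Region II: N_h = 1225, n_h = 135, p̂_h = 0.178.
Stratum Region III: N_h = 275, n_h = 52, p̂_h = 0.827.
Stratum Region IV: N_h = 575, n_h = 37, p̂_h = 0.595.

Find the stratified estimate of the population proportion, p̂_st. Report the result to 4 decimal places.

N = 3175; stratum weights W_h = N_h/N.
p̂_st = Σ W_h p̂_h = (1100·0.274 + 1225·0.178 + 275·0.827 + 575·0.595)/3175 = 0.34299

p̂_st ≈ 0.3430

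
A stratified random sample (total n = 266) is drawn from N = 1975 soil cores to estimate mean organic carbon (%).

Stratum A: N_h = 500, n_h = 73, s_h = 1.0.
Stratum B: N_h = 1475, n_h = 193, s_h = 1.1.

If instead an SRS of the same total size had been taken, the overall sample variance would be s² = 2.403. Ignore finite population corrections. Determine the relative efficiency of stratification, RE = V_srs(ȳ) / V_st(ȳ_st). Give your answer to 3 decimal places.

RE ≈ 2.065

V̂(ȳ_st) = Σ W_h² s_h²/n_h, with W_h = N_h/N and N = 1975:
  stratum A: (500/1975)²·1.0²/73 = 0.000877977
  stratum B: (1475/1975)²·1.1²/193 = 0.00349686
V_st = 0.00437483
V_srs = s²/n = 2.403/266 = 0.00903383
Relative efficiency = V_srs / V_st = 0.00903383/0.00437483 = 2.0650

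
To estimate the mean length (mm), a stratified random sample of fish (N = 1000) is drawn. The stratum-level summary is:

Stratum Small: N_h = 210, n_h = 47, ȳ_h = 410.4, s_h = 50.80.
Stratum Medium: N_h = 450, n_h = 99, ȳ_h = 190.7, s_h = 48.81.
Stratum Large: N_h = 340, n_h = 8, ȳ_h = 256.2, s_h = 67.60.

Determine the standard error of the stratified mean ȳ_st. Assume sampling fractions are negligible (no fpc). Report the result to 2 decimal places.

V̂(ȳ_st) = Σ W_h² s_h²/n_h, with W_h = N_h/N and N = 1000:
  stratum Small: (210/1000)²·50.80²/47 = 2.42141
  stratum Medium: (450/1000)²·48.81²/99 = 4.87312
  stratum Large: (340/1000)²·67.60²/8 = 66.033
V̂(ȳ_st) = 73.3276
SE(ȳ_st) = √73.3276 = 8.56315

SE(ȳ_st) ≈ 8.56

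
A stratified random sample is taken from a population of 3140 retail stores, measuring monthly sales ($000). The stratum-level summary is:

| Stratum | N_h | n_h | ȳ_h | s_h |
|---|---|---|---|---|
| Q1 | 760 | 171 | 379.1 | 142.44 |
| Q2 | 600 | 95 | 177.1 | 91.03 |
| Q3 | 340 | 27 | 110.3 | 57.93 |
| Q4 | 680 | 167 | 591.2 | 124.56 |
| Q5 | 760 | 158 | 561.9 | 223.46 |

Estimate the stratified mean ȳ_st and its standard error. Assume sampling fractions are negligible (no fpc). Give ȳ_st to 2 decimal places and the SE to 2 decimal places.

ȳ_st = Σ W_h ȳ_h = (760·379.1 + 600·177.1 + 340·110.3 + 680·591.2 + 760·561.9)/3140 = 401.57261
V̂(ȳ_st) = Σ W_h² s_h²/n_h, with W_h = N_h/N and N = 3140:
  stratum Q1: (760/3140)²·142.44²/171 = 6.95081
  stratum Q2: (600/3140)²·91.03²/95 = 3.18485
  stratum Q3: (340/3140)²·57.93²/27 = 1.45728
  stratum Q4: (680/3140)²·124.56²/167 = 4.35712
  stratum Q5: (760/3140)²·223.46²/158 = 18.5144
V̂(ȳ_st) = 34.4645
SE(ȳ_st) = √34.4645 = 5.87065

ȳ_st ≈ 401.57, SE ≈ 5.87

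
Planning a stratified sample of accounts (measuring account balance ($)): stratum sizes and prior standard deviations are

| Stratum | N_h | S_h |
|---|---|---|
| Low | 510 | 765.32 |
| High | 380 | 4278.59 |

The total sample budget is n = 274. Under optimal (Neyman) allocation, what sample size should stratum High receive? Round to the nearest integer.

Neyman allocation: n_h = n · N_h S_h / Σ N_i S_i, with n = 274.
  stratum Low: N_h·S_h = 510·765.32 = 390313.20
  stratum High: N_h·S_h = 380·4278.59 = 1625864.20
Σ N_h S_h = 2016177.40
n for stratum High = 274·1625864.20/2016177.40 = 220.956 → 221

221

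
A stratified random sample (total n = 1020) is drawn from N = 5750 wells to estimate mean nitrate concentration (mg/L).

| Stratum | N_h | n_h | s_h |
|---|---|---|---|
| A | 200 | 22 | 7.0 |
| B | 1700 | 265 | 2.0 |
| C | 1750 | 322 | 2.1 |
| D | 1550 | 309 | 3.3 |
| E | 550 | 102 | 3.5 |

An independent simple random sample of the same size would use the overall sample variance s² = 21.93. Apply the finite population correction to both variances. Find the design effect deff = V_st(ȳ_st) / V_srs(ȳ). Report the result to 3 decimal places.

deff ≈ 0.424

V̂(ȳ_st) = Σ W_h² (1 − n_h/N_h) s_h²/n_h, with W_h = N_h/N and N = 5750:
  stratum A: (200/5750)²·(1 − 22/200)·7.0²/22 = 0.00239821
  stratum B: (1700/5750)²·(1 − 265/1700)·2.0²/265 = 0.00111373
  stratum C: (1750/5750)²·(1 − 322/1750)·2.1²/322 = 0.00103517
  stratum D: (1550/5750)²·(1 − 309/1550)·3.3²/309 = 0.00205039
  stratum E: (550/5750)²·(1 − 102/550)·3.5²/102 = 0.000895037
V_st = 0.00749255
V_srs = (1 − 1020/5750)·21.93/1020 = 0.0176861
deff = V_st / V_srs = 0.00749255/0.0176861 = 0.4236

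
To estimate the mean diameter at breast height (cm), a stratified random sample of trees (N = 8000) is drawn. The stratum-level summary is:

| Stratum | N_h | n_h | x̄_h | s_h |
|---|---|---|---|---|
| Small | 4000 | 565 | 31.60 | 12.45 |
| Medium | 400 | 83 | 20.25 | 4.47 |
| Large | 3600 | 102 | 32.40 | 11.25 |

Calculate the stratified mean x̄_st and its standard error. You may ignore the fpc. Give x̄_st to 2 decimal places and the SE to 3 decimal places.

x̄_st ≈ 31.39, SE ≈ 0.566

x̄_st = Σ W_h x̄_h = (4000·31.60 + 400·20.25 + 3600·32.40)/8000 = 31.39250
V̂(x̄_st) = Σ W_h² s_h²/n_h, with W_h = N_h/N and N = 8000:
  stratum Small: (4000/8000)²·12.45²/565 = 0.0685852
  stratum Medium: (400/8000)²·4.47²/83 = 0.000601834
  stratum Large: (3600/8000)²·11.25²/102 = 0.251264
V̂(x̄_st) = 0.320451
SE(x̄_st) = √0.320451 = 0.566084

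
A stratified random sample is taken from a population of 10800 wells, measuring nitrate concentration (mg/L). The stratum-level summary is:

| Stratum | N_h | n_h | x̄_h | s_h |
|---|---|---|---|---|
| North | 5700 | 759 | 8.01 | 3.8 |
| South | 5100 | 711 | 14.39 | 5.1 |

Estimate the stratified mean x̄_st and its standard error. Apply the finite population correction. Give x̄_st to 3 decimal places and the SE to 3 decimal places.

x̄_st ≈ 11.023, SE ≈ 0.108

x̄_st = Σ W_h x̄_h = (5700·8.01 + 5100·14.39)/10800 = 11.02278
V̂(x̄_st) = Σ W_h² (1 − n_h/N_h) s_h²/n_h, with W_h = N_h/N and N = 10800:
  stratum North: (5700/10800)²·(1 − 759/5700)·3.8²/759 = 0.00459375
  stratum South: (5100/10800)²·(1 − 711/5100)·5.1²/711 = 0.00702035
V̂(x̄_st) = 0.0116141
SE(x̄_st) = √0.0116141 = 0.107769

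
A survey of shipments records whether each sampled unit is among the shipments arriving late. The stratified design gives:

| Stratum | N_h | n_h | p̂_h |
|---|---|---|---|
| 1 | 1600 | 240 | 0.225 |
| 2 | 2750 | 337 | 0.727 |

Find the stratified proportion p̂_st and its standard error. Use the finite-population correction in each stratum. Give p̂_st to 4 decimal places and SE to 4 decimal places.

N = 4350; stratum weights W_h = N_h/N.
p̂_st = Σ W_h p̂_h = (1600·0.225 + 2750·0.727)/4350 = 0.54236
V̂(p̂_st) = Σ W_h² (1 − n_h/N_h) p̂_h(1−p̂_h)/(n_h−1):
  stratum 1: (1600/4350)²·(1 − 240/1600)·0.225·0.775/239 = 8.39009e-05
  stratum 2: (2750/4350)²·(1 − 337/2750)·0.727·0.273/336 = 0.000207143
V̂(p̂_st) = 0.000291043; SE = √V̂ = 0.01706

p̂_st ≈ 0.5424, SE ≈ 0.0171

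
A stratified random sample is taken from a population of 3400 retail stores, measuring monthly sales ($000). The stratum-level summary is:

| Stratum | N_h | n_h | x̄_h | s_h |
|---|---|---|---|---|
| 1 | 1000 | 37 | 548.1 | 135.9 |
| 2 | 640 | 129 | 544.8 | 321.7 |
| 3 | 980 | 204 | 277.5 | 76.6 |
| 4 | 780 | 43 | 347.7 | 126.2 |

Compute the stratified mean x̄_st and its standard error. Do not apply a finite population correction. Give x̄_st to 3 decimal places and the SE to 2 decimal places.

x̄_st = Σ W_h x̄_h = (1000·548.1 + 640·544.8 + 980·277.5 + 780·347.7)/3400 = 423.50824
V̂(x̄_st) = Σ W_h² s_h²/n_h, with W_h = N_h/N and N = 3400:
  stratum 1: (1000/3400)²·135.9²/37 = 43.1797
  stratum 2: (640/3400)²·321.7²/129 = 28.4259
  stratum 3: (980/3400)²·76.6²/204 = 2.38958
  stratum 4: (780/3400)²·126.2²/43 = 19.4931
V̂(x̄_st) = 93.4883
SE(x̄_st) = √93.4883 = 9.66894

x̄_st ≈ 423.508, SE ≈ 9.67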